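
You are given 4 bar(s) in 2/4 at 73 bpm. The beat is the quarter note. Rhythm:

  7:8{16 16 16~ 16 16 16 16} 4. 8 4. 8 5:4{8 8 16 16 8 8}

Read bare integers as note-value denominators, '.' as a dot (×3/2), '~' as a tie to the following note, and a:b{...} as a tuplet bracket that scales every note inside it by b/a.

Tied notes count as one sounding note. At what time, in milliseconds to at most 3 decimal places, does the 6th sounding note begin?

1. 0.0ms @ 0 + 234.834ms (2/7)
2. 234.834ms @ 2/7 + 234.834ms (2/7)
3. 469.667ms @ 4/7 + 469.667ms (4/7)
4. 939.335ms @ 8/7 + 234.834ms (2/7)
5. 1174.168ms @ 10/7 + 234.834ms (2/7)
6. 1409.002ms @ 12/7 + 234.834ms (2/7)
7. 1643.836ms @ 2 + 1232.877ms (3/2)
8. 2876.712ms @ 7/2 + 410.959ms (1/2)
9. 3287.671ms @ 4 + 1232.877ms (3/2)
10. 4520.548ms @ 11/2 + 410.959ms (1/2)
11. 4931.507ms @ 6 + 328.767ms (2/5)
12. 5260.274ms @ 32/5 + 328.767ms (2/5)
13. 5589.041ms @ 34/5 + 164.384ms (1/5)
14. 5753.425ms @ 7 + 164.384ms (1/5)
15. 5917.808ms @ 36/5 + 328.767ms (2/5)
16. 6246.575ms @ 38/5 + 328.767ms (2/5)

note 6 onset = 12/7b = 1409.002ms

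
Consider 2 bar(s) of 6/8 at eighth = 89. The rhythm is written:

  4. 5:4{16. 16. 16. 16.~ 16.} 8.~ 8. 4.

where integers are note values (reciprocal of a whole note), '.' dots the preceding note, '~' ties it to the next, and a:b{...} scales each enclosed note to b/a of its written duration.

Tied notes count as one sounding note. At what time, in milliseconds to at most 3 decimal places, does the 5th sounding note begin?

note 5 onset = 24/5b = 3235.955ms

1. 0.0ms @ 0 + 2022.472ms (3)
2. 2022.472ms @ 3 + 404.494ms (3/5)
3. 2426.966ms @ 18/5 + 404.494ms (3/5)
4. 2831.461ms @ 21/5 + 404.494ms (3/5)
5. 3235.955ms @ 24/5 + 808.989ms (6/5)
6. 4044.944ms @ 6 + 2022.472ms (3)
7. 6067.416ms @ 9 + 2022.472ms (3)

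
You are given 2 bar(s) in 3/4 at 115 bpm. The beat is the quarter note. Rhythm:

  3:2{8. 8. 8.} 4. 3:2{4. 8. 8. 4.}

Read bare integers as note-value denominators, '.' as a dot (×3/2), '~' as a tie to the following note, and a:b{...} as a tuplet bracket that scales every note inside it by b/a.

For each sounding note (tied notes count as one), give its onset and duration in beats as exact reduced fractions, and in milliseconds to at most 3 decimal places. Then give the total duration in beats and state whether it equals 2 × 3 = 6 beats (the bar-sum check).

1) 0.0ms=0b +260.87ms=1/2b
2) 260.87ms=1/2b +260.87ms=1/2b
3) 521.739ms=1b +260.87ms=1/2b
4) 782.609ms=3/2b +782.609ms=3/2b
5) 1565.217ms=3b +521.739ms=1b
6) 2086.957ms=4b +260.87ms=1/2b
7) 2347.826ms=9/2b +260.87ms=1/2b
8) 2608.696ms=5b +521.739ms=1b
Σ=6b of 6 (115bpm 3/4) — PASS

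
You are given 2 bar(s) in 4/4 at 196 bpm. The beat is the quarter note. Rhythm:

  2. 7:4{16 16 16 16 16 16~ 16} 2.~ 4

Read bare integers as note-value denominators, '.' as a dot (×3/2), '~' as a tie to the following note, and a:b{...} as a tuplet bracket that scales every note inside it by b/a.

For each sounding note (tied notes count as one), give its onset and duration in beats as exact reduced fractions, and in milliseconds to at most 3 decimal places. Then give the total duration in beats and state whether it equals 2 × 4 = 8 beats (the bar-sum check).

1) 0.0ms=0b +918.367ms=3b
2) 918.367ms=3b +43.732ms=1/7b
3) 962.099ms=22/7b +43.732ms=1/7b
4) 1005.831ms=23/7b +43.732ms=1/7b
5) 1049.563ms=24/7b +43.732ms=1/7b
6) 1093.294ms=25/7b +43.732ms=1/7b
7) 1137.026ms=26/7b +87.464ms=2/7b
8) 1224.49ms=4b +1224.49ms=4b
Σ=8b of 8 (196bpm 4/4) — PASS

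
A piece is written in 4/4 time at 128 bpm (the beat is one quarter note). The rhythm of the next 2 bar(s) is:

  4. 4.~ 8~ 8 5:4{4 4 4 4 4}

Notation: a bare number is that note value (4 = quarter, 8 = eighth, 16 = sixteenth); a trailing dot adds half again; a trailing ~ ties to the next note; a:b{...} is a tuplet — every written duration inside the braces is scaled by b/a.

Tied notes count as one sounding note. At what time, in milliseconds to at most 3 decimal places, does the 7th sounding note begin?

1. 0.0ms @ 0 + 703.125ms (3/2)
2. 703.125ms @ 3/2 + 1171.875ms (5/2)
3. 1875.0ms @ 4 + 375.0ms (4/5)
4. 2250.0ms @ 24/5 + 375.0ms (4/5)
5. 2625.0ms @ 28/5 + 375.0ms (4/5)
6. 3000.0ms @ 32/5 + 375.0ms (4/5)
7. 3375.0ms @ 36/5 + 375.0ms (4/5)

note 7 onset = 36/5b = 3375.0ms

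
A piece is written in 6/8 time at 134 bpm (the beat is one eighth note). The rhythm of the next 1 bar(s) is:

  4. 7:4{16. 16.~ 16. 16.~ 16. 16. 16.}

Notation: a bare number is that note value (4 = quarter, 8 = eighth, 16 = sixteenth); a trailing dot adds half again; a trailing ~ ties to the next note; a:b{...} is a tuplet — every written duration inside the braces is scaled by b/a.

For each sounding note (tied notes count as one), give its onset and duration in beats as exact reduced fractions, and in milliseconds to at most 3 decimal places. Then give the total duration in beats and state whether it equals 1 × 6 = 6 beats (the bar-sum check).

1) 0.0ms=0b +1343.284ms=3b
2) 1343.284ms=3b +191.898ms=3/7b
3) 1535.181ms=24/7b +383.795ms=6/7b
4) 1918.977ms=30/7b +383.795ms=6/7b
5) 2302.772ms=36/7b +191.898ms=3/7b
6) 2494.67ms=39/7b +191.898ms=3/7b
Σ=6b of 6 (134bpm 6/8) — PASS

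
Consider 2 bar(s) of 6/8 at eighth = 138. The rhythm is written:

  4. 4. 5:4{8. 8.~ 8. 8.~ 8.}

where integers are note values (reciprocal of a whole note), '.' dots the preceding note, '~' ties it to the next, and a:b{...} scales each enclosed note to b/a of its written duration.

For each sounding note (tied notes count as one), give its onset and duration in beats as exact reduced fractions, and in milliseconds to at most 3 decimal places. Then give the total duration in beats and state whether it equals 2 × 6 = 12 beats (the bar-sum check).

1) 0.0ms=0b +1304.348ms=3b
2) 1304.348ms=3b +1304.348ms=3b
3) 2608.696ms=6b +521.739ms=6/5b
4) 3130.435ms=36/5b +1043.478ms=12/5b
5) 4173.913ms=48/5b +1043.478ms=12/5b
Σ=12b of 12 (138bpm 6/8) — PASS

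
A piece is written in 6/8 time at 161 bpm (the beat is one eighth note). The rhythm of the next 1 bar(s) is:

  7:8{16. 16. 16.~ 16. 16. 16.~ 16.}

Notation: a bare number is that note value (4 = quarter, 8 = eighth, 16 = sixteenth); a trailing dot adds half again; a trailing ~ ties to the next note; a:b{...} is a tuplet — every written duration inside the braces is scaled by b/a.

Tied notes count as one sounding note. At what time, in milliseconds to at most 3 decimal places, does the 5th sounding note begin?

1. 0.0ms @ 0 + 319.432ms (6/7)
2. 319.432ms @ 6/7 + 319.432ms (6/7)
3. 638.864ms @ 12/7 + 638.864ms (12/7)
4. 1277.728ms @ 24/7 + 319.432ms (6/7)
5. 1597.161ms @ 30/7 + 638.864ms (12/7)

note 5 onset = 30/7b = 1597.161ms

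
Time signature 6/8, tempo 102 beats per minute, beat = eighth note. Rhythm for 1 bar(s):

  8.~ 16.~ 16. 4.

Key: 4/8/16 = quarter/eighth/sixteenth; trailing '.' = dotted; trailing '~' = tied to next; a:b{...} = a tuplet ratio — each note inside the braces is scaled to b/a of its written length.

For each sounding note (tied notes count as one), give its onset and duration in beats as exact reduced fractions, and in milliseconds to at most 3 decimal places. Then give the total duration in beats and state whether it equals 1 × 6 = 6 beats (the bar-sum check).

1) 0.0ms=0b +1764.706ms=3b
2) 1764.706ms=3b +1764.706ms=3b
Σ=6b of 6 (102bpm 6/8) — PASS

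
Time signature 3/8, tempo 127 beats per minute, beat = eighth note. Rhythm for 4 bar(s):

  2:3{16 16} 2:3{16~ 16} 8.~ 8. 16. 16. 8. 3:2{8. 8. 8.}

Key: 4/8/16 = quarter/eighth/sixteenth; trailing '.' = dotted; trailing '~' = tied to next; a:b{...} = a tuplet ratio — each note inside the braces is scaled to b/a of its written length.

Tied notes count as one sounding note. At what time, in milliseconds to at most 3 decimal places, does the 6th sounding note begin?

1. 0.0ms @ 0 + 354.331ms (3/4)
2. 354.331ms @ 3/4 + 354.331ms (3/4)
3. 708.661ms @ 3/2 + 708.661ms (3/2)
4. 1417.323ms @ 3 + 1417.323ms (3)
5. 2834.646ms @ 6 + 354.331ms (3/4)
6. 3188.976ms @ 27/4 + 354.331ms (3/4)
7. 3543.307ms @ 15/2 + 708.661ms (3/2)
8. 4251.969ms @ 9 + 472.441ms (1)
9. 4724.409ms @ 10 + 472.441ms (1)
10. 5196.85ms @ 11 + 472.441ms (1)

note 6 onset = 27/4b = 3188.976ms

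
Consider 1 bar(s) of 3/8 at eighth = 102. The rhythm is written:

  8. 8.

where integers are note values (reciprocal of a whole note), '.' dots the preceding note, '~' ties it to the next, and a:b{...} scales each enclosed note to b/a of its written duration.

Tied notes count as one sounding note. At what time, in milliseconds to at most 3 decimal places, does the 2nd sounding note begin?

1. 0.0ms @ 0 + 882.353ms (3/2)
2. 882.353ms @ 3/2 + 882.353ms (3/2)

note 2 onset = 3/2b = 882.353ms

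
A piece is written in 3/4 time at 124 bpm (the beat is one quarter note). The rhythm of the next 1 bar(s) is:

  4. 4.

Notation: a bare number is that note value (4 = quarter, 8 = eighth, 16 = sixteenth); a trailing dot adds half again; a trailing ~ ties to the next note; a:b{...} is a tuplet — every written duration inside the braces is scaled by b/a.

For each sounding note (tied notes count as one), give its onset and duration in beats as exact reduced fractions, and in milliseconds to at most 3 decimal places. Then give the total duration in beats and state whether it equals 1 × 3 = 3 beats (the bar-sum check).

1) 0.0ms=0b +725.806ms=3/2b
2) 725.806ms=3/2b +725.806ms=3/2b
Σ=3b of 3 (124bpm 3/4) — PASS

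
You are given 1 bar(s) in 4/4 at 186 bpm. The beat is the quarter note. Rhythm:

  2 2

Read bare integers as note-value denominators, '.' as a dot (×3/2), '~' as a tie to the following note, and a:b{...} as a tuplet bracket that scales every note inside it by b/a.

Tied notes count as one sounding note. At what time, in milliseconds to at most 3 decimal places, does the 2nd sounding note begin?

1. 0.0ms @ 0 + 645.161ms (2)
2. 645.161ms @ 2 + 645.161ms (2)

note 2 onset = 2b = 645.161ms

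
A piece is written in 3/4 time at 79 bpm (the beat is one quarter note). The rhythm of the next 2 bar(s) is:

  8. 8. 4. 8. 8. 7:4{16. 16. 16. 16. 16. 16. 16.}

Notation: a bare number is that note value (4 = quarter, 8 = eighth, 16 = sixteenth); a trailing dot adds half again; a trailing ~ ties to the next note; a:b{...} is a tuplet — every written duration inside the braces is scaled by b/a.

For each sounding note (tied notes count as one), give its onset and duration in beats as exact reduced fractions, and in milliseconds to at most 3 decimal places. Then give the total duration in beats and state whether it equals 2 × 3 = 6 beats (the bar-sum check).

1) 0.0ms=0b +569.62ms=3/4b
2) 569.62ms=3/4b +569.62ms=3/4b
3) 1139.241ms=3/2b +1139.241ms=3/2b
4) 2278.481ms=3b +569.62ms=3/4b
5) 2848.101ms=15/4b +569.62ms=3/4b
6) 3417.722ms=9/2b +162.749ms=3/14b
7) 3580.47ms=33/7b +162.749ms=3/14b
8) 3743.219ms=69/14b +162.749ms=3/14b
9) 3905.967ms=36/7b +162.749ms=3/14b
10) 4068.716ms=75/14b +162.749ms=3/14b
11) 4231.465ms=39/7b +162.749ms=3/14b
12) 4394.213ms=81/14b +162.749ms=3/14b
Σ=6b of 6 (79bpm 3/4) — PASS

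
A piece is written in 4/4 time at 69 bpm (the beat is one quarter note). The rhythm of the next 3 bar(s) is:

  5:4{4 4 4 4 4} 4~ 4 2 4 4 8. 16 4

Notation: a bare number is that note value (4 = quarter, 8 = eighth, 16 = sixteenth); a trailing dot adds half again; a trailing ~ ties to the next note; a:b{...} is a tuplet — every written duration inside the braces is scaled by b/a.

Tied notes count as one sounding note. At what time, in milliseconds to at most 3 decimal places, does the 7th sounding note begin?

note 7 onset = 6b = 5217.391ms

1. 0.0ms @ 0 + 695.652ms (4/5)
2. 695.652ms @ 4/5 + 695.652ms (4/5)
3. 1391.304ms @ 8/5 + 695.652ms (4/5)
4. 2086.957ms @ 12/5 + 695.652ms (4/5)
5. 2782.609ms @ 16/5 + 695.652ms (4/5)
6. 3478.261ms @ 4 + 1739.13ms (2)
7. 5217.391ms @ 6 + 1739.13ms (2)
8. 6956.522ms @ 8 + 869.565ms (1)
9. 7826.087ms @ 9 + 869.565ms (1)
10. 8695.652ms @ 10 + 652.174ms (3/4)
11. 9347.826ms @ 43/4 + 217.391ms (1/4)
12. 9565.217ms @ 11 + 869.565ms (1)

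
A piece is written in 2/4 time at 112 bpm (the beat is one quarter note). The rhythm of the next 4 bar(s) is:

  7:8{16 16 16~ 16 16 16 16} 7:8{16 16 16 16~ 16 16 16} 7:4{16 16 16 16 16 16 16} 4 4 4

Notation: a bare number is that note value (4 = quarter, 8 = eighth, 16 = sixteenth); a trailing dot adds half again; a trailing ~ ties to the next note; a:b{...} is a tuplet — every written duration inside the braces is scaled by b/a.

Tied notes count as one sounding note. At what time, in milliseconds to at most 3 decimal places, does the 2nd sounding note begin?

1. 0.0ms @ 0 + 153.061ms (2/7)
2. 153.061ms @ 2/7 + 153.061ms (2/7)
3. 306.122ms @ 4/7 + 306.122ms (4/7)
4. 612.245ms @ 8/7 + 153.061ms (2/7)
5. 765.306ms @ 10/7 + 153.061ms (2/7)
6. 918.367ms @ 12/7 + 153.061ms (2/7)
7. 1071.429ms @ 2 + 153.061ms (2/7)
8. 1224.49ms @ 16/7 + 153.061ms (2/7)
9. 1377.551ms @ 18/7 + 153.061ms (2/7)
10. 1530.612ms @ 20/7 + 306.122ms (4/7)
11. 1836.735ms @ 24/7 + 153.061ms (2/7)
12. 1989.796ms @ 26/7 + 153.061ms (2/7)
13. 2142.857ms @ 4 + 76.531ms (1/7)
14. 2219.388ms @ 29/7 + 76.531ms (1/7)
15. 2295.918ms @ 30/7 + 76.531ms (1/7)
16. 2372.449ms @ 31/7 + 76.531ms (1/7)
17. 2448.98ms @ 32/7 + 76.531ms (1/7)
18. 2525.51ms @ 33/7 + 76.531ms (1/7)
19. 2602.041ms @ 34/7 + 76.531ms (1/7)
20. 2678.571ms @ 5 + 535.714ms (1)
21. 3214.286ms @ 6 + 535.714ms (1)
22. 3750.0ms @ 7 + 535.714ms (1)

note 2 onset = 2/7b = 153.061ms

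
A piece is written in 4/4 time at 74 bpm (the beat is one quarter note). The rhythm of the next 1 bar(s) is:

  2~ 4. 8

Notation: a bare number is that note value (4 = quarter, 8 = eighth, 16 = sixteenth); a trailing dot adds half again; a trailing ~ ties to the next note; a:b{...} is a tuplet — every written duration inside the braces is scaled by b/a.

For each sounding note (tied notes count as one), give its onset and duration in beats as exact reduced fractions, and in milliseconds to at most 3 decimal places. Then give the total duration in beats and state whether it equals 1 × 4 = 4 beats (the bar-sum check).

1) 0.0ms=0b +2837.838ms=7/2b
2) 2837.838ms=7/2b +405.405ms=1/2b
Σ=4b of 4 (74bpm 4/4) — PASS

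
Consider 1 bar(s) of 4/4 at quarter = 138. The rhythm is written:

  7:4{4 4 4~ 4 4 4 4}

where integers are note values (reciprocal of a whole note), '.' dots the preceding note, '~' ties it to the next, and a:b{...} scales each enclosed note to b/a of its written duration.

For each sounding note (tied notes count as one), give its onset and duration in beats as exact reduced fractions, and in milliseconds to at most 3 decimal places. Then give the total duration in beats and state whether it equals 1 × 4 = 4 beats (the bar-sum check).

1) 0.0ms=0b +248.447ms=4/7b
2) 248.447ms=4/7b +248.447ms=4/7b
3) 496.894ms=8/7b +496.894ms=8/7b
4) 993.789ms=16/7b +248.447ms=4/7b
5) 1242.236ms=20/7b +248.447ms=4/7b
6) 1490.683ms=24/7b +248.447ms=4/7b
Σ=4b of 4 (138bpm 4/4) — PASS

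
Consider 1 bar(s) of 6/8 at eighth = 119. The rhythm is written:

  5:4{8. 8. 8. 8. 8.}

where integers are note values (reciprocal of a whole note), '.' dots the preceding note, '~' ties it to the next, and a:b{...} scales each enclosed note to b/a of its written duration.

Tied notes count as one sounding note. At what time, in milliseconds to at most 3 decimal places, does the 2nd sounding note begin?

note 2 onset = 6/5b = 605.042ms

1. 0.0ms @ 0 + 605.042ms (6/5)
2. 605.042ms @ 6/5 + 605.042ms (6/5)
3. 1210.084ms @ 12/5 + 605.042ms (6/5)
4. 1815.126ms @ 18/5 + 605.042ms (6/5)
5. 2420.168ms @ 24/5 + 605.042ms (6/5)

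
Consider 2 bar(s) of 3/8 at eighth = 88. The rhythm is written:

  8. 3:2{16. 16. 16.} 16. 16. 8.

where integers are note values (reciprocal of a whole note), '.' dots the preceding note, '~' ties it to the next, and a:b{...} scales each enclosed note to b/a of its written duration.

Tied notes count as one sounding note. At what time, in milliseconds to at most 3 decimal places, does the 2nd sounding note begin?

1. 0.0ms @ 0 + 1022.727ms (3/2)
2. 1022.727ms @ 3/2 + 340.909ms (1/2)
3. 1363.636ms @ 2 + 340.909ms (1/2)
4. 1704.545ms @ 5/2 + 340.909ms (1/2)
5. 2045.455ms @ 3 + 511.364ms (3/4)
6. 2556.818ms @ 15/4 + 511.364ms (3/4)
7. 3068.182ms @ 9/2 + 1022.727ms (3/2)

note 2 onset = 3/2b = 1022.727ms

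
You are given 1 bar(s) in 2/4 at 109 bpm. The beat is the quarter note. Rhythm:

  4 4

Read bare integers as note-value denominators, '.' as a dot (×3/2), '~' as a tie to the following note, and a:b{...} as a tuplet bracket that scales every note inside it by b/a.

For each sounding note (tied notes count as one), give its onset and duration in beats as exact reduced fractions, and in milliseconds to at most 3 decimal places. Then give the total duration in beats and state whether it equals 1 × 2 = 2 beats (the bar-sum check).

1) 0.0ms=0b +550.459ms=1b
2) 550.459ms=1b +550.459ms=1b
Σ=2b of 2 (109bpm 2/4) — PASS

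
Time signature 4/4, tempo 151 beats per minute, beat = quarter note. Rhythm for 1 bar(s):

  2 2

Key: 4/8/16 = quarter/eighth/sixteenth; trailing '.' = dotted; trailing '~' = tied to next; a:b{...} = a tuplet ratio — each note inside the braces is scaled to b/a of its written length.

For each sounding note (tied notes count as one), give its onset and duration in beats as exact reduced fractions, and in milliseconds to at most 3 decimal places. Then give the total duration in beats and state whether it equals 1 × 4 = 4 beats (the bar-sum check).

1) 0.0ms=0b +794.702ms=2b
2) 794.702ms=2b +794.702ms=2b
Σ=4b of 4 (151bpm 4/4) — PASS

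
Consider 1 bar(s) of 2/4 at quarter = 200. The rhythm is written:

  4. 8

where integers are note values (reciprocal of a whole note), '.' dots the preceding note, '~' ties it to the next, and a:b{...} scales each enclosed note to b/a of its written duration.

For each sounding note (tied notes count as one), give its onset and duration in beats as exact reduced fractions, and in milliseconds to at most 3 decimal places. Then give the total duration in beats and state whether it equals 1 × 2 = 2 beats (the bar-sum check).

1) 0.0ms=0b +450.0ms=3/2b
2) 450.0ms=3/2b +150.0ms=1/2b
Σ=2b of 2 (200bpm 2/4) — PASS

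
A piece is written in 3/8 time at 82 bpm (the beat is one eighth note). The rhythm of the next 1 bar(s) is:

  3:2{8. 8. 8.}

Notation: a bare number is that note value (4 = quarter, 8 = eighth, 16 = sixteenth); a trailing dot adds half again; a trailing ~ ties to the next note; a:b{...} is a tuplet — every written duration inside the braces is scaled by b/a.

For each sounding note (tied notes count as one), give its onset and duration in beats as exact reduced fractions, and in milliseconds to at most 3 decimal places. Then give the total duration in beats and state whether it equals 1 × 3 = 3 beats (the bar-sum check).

1) 0.0ms=0b +731.707ms=1b
2) 731.707ms=1b +731.707ms=1b
3) 1463.415ms=2b +731.707ms=1b
Σ=3b of 3 (82bpm 3/8) — PASS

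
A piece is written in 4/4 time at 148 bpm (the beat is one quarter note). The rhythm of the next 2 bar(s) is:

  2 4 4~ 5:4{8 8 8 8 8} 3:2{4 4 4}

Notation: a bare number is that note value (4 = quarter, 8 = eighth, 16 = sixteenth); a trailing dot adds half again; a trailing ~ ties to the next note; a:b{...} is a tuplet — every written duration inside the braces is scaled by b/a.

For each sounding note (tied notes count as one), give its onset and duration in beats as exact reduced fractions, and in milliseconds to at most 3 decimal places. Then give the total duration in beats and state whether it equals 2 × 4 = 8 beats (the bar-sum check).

1) 0.0ms=0b +810.811ms=2b
2) 810.811ms=2b +405.405ms=1b
3) 1216.216ms=3b +567.568ms=7/5b
4) 1783.784ms=22/5b +162.162ms=2/5b
5) 1945.946ms=24/5b +162.162ms=2/5b
6) 2108.108ms=26/5b +162.162ms=2/5b
7) 2270.27ms=28/5b +162.162ms=2/5b
8) 2432.432ms=6b +270.27ms=2/3b
9) 2702.703ms=20/3b +270.27ms=2/3b
10) 2972.973ms=22/3b +270.27ms=2/3b
Σ=8b of 8 (148bpm 4/4) — PASS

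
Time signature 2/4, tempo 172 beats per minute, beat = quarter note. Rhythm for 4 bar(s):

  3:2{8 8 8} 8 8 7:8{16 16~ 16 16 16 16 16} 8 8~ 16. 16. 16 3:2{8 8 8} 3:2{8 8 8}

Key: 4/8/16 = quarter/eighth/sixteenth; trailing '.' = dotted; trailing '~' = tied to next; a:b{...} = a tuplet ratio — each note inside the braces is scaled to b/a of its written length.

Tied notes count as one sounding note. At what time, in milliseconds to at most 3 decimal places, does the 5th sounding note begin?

note 5 onset = 3/2b = 523.256ms

1. 0.0ms @ 0 + 116.279ms (1/3)
2. 116.279ms @ 1/3 + 116.279ms (1/3)
3. 232.558ms @ 2/3 + 116.279ms (1/3)
4. 348.837ms @ 1 + 174.419ms (1/2)
5. 523.256ms @ 3/2 + 174.419ms (1/2)
6. 697.674ms @ 2 + 99.668ms (2/7)
7. 797.342ms @ 16/7 + 199.336ms (4/7)
8. 996.678ms @ 20/7 + 99.668ms (2/7)
9. 1096.346ms @ 22/7 + 99.668ms (2/7)
10. 1196.013ms @ 24/7 + 99.668ms (2/7)
11. 1295.681ms @ 26/7 + 99.668ms (2/7)
12. 1395.349ms @ 4 + 174.419ms (1/2)
13. 1569.767ms @ 9/2 + 305.233ms (7/8)
14. 1875.0ms @ 43/8 + 130.814ms (3/8)
15. 2005.814ms @ 23/4 + 87.209ms (1/4)
16. 2093.023ms @ 6 + 116.279ms (1/3)
17. 2209.302ms @ 19/3 + 116.279ms (1/3)
18. 2325.581ms @ 20/3 + 116.279ms (1/3)
19. 2441.86ms @ 7 + 116.279ms (1/3)
20. 2558.14ms @ 22/3 + 116.279ms (1/3)
21. 2674.419ms @ 23/3 + 116.279ms (1/3)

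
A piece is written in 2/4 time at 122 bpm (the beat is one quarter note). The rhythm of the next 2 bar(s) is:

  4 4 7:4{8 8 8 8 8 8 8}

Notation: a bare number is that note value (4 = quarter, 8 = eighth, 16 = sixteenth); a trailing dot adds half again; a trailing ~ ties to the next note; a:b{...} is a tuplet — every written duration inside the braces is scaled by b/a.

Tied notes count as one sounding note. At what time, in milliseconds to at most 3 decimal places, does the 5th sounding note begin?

note 5 onset = 18/7b = 1264.637ms

1. 0.0ms @ 0 + 491.803ms (1)
2. 491.803ms @ 1 + 491.803ms (1)
3. 983.607ms @ 2 + 140.515ms (2/7)
4. 1124.122ms @ 16/7 + 140.515ms (2/7)
5. 1264.637ms @ 18/7 + 140.515ms (2/7)
6. 1405.152ms @ 20/7 + 140.515ms (2/7)
7. 1545.667ms @ 22/7 + 140.515ms (2/7)
8. 1686.183ms @ 24/7 + 140.515ms (2/7)
9. 1826.698ms @ 26/7 + 140.515ms (2/7)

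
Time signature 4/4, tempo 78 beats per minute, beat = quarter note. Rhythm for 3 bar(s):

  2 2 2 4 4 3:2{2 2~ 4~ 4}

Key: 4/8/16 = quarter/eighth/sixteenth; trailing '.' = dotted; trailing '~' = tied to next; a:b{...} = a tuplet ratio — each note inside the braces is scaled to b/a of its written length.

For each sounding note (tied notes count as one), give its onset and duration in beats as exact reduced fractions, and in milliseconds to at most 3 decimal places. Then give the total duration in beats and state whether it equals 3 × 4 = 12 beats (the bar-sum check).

1) 0.0ms=0b +1538.462ms=2b
2) 1538.462ms=2b +1538.462ms=2b
3) 3076.923ms=4b +1538.462ms=2b
4) 4615.385ms=6b +769.231ms=1b
5) 5384.615ms=7b +769.231ms=1b
6) 6153.846ms=8b +1025.641ms=4/3b
7) 7179.487ms=28/3b +2051.282ms=8/3b
Σ=12b of 12 (78bpm 4/4) — PASS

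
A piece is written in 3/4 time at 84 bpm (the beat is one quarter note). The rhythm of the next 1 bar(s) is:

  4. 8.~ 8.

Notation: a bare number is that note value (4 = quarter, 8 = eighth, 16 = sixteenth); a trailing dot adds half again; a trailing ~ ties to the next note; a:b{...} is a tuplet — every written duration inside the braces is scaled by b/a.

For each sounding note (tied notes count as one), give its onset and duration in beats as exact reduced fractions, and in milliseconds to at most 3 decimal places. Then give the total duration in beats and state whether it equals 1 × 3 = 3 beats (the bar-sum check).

1) 0.0ms=0b +1071.429ms=3/2b
2) 1071.429ms=3/2b +1071.429ms=3/2b
Σ=3b of 3 (84bpm 3/4) — PASS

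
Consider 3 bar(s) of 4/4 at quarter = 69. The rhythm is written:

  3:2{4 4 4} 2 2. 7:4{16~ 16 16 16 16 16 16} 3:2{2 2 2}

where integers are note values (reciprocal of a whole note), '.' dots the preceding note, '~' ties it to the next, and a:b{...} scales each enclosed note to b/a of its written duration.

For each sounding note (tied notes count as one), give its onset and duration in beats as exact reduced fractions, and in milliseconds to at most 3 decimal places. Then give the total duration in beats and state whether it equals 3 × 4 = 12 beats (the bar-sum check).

1) 0.0ms=0b +579.71ms=2/3b
2) 579.71ms=2/3b +579.71ms=2/3b
3) 1159.42ms=4/3b +579.71ms=2/3b
4) 1739.13ms=2b +1739.13ms=2b
5) 3478.261ms=4b +2608.696ms=3b
6) 6086.957ms=7b +248.447ms=2/7b
7) 6335.404ms=51/7b +124.224ms=1/7b
8) 6459.627ms=52/7b +124.224ms=1/7b
9) 6583.851ms=53/7b +124.224ms=1/7b
10) 6708.075ms=54/7b +124.224ms=1/7b
11) 6832.298ms=55/7b +124.224ms=1/7b
12) 6956.522ms=8b +1159.42ms=4/3b
13) 8115.942ms=28/3b +1159.42ms=4/3b
14) 9275.362ms=32/3b +1159.42ms=4/3b
Σ=12b of 12 (69bpm 4/4) — PASS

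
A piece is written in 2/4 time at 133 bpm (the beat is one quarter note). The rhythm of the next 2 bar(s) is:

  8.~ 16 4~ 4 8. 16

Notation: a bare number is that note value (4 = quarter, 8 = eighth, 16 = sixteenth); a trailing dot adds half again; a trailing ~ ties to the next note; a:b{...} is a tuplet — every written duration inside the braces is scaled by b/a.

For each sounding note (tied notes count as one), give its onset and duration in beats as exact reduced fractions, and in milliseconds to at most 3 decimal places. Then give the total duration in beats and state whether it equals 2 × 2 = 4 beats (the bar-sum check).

1) 0.0ms=0b +451.128ms=1b
2) 451.128ms=1b +902.256ms=2b
3) 1353.383ms=3b +338.346ms=3/4b
4) 1691.729ms=15/4b +112.782ms=1/4b
Σ=4b of 4 (133bpm 2/4) — PASS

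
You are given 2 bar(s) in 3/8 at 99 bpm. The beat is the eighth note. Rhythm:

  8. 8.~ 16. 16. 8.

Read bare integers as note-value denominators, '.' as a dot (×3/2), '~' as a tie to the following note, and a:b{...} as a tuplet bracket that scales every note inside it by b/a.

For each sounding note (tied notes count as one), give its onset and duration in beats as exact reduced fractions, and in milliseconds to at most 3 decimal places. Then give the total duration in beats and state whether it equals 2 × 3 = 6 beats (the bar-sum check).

1) 0.0ms=0b +909.091ms=3/2b
2) 909.091ms=3/2b +1363.636ms=9/4b
3) 2272.727ms=15/4b +454.545ms=3/4b
4) 2727.273ms=9/2b +909.091ms=3/2b
Σ=6b of 6 (99bpm 3/8) — PASS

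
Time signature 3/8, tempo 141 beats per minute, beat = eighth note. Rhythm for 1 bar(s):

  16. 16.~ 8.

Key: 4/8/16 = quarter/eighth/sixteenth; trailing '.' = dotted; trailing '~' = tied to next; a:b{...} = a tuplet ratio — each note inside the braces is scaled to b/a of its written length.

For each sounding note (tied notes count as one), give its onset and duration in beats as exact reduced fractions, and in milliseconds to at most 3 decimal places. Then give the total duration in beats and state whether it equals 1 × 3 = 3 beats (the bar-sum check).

1) 0.0ms=0b +319.149ms=3/4b
2) 319.149ms=3/4b +957.447ms=9/4b
Σ=3b of 3 (141bpm 3/8) — PASS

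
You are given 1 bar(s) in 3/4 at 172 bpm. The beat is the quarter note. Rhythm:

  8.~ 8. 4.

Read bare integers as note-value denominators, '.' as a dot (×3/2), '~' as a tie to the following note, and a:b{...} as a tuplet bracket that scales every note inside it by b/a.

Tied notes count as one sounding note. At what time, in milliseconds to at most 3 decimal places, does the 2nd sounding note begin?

1. 0.0ms @ 0 + 523.256ms (3/2)
2. 523.256ms @ 3/2 + 523.256ms (3/2)

note 2 onset = 3/2b = 523.256ms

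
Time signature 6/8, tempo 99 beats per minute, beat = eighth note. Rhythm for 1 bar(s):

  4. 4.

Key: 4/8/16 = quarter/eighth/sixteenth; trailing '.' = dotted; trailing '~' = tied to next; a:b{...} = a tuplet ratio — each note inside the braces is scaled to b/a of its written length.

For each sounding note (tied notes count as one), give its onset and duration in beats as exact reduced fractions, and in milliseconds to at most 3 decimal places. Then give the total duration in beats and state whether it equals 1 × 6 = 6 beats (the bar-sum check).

1) 0.0ms=0b +1818.182ms=3b
2) 1818.182ms=3b +1818.182ms=3b
Σ=6b of 6 (99bpm 6/8) — PASS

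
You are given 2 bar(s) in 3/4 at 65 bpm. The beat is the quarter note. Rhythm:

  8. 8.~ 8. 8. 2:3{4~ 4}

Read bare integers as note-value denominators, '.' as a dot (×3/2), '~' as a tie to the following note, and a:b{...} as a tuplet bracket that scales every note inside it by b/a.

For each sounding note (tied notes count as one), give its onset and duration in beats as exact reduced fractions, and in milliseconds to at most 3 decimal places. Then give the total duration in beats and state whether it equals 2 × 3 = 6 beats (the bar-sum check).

1) 0.0ms=0b +692.308ms=3/4b
2) 692.308ms=3/4b +1384.615ms=3/2b
3) 2076.923ms=9/4b +692.308ms=3/4b
4) 2769.231ms=3b +2769.231ms=3b
Σ=6b of 6 (65bpm 3/4) — PASS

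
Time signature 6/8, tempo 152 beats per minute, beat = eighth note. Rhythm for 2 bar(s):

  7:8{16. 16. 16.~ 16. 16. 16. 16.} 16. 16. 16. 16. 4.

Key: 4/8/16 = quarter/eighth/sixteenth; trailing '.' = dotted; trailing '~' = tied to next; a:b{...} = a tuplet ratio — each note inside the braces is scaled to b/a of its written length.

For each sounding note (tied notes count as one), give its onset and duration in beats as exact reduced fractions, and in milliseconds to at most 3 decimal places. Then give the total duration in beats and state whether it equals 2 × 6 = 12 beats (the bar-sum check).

1) 0.0ms=0b +338.346ms=6/7b
2) 338.346ms=6/7b +338.346ms=6/7b
3) 676.692ms=12/7b +676.692ms=12/7b
4) 1353.383ms=24/7b +338.346ms=6/7b
5) 1691.729ms=30/7b +338.346ms=6/7b
6) 2030.075ms=36/7b +338.346ms=6/7b
7) 2368.421ms=6b +296.053ms=3/4b
8) 2664.474ms=27/4b +296.053ms=3/4b
9) 2960.526ms=15/2b +296.053ms=3/4b
10) 3256.579ms=33/4b +296.053ms=3/4b
11) 3552.632ms=9b +1184.211ms=3b
Σ=12b of 12 (152bpm 6/8) — PASS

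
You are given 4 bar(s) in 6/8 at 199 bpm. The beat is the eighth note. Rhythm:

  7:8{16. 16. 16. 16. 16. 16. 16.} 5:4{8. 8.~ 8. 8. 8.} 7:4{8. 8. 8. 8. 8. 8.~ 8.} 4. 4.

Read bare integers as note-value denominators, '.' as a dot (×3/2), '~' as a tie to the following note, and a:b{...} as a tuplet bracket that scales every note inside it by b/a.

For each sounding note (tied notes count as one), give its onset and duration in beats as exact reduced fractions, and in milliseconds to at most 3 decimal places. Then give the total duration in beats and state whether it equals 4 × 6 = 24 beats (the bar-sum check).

1) 0.0ms=0b +258.435ms=6/7b
2) 258.435ms=6/7b +258.435ms=6/7b
3) 516.87ms=12/7b +258.435ms=6/7b
4) 775.305ms=18/7b +258.435ms=6/7b
5) 1033.74ms=24/7b +258.435ms=6/7b
6) 1292.175ms=30/7b +258.435ms=6/7b
7) 1550.61ms=36/7b +258.435ms=6/7b
8) 1809.045ms=6b +361.809ms=6/5b
9) 2170.854ms=36/5b +723.618ms=12/5b
10) 2894.472ms=48/5b +361.809ms=6/5b
11) 3256.281ms=54/5b +361.809ms=6/5b
12) 3618.09ms=12b +258.435ms=6/7b
13) 3876.525ms=90/7b +258.435ms=6/7b
14) 4134.961ms=96/7b +258.435ms=6/7b
15) 4393.396ms=102/7b +258.435ms=6/7b
16) 4651.831ms=108/7b +258.435ms=6/7b
17) 4910.266ms=114/7b +516.87ms=12/7b
18) 5427.136ms=18b +904.523ms=3b
19) 6331.658ms=21b +904.523ms=3b
Σ=24b of 24 (199bpm 6/8) — PASS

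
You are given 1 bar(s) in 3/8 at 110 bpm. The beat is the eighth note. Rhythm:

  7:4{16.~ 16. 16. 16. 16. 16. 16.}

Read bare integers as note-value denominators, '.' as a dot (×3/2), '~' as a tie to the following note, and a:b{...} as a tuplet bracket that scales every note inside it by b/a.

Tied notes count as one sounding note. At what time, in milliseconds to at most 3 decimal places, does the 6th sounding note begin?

note 6 onset = 18/7b = 1402.597ms

1. 0.0ms @ 0 + 467.532ms (6/7)
2. 467.532ms @ 6/7 + 233.766ms (3/7)
3. 701.299ms @ 9/7 + 233.766ms (3/7)
4. 935.065ms @ 12/7 + 233.766ms (3/7)
5. 1168.831ms @ 15/7 + 233.766ms (3/7)
6. 1402.597ms @ 18/7 + 233.766ms (3/7)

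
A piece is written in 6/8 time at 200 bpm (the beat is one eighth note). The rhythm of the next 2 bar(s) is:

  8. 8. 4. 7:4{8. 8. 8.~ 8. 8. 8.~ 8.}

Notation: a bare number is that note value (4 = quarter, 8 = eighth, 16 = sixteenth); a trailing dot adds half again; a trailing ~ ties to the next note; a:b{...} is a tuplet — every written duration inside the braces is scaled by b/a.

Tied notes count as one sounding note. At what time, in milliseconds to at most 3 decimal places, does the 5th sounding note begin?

1. 0.0ms @ 0 + 450.0ms (3/2)
2. 450.0ms @ 3/2 + 450.0ms (3/2)
3. 900.0ms @ 3 + 900.0ms (3)
4. 1800.0ms @ 6 + 257.143ms (6/7)
5. 2057.143ms @ 48/7 + 257.143ms (6/7)
6. 2314.286ms @ 54/7 + 514.286ms (12/7)
7. 2828.571ms @ 66/7 + 257.143ms (6/7)
8. 3085.714ms @ 72/7 + 514.286ms (12/7)

note 5 onset = 48/7b = 2057.143ms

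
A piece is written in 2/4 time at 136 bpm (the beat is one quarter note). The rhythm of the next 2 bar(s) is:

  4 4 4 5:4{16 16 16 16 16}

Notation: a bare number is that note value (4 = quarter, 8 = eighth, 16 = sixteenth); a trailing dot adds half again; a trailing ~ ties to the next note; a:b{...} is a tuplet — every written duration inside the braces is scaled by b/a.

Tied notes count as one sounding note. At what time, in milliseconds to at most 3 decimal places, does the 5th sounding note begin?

note 5 onset = 16/5b = 1411.765ms

1. 0.0ms @ 0 + 441.176ms (1)
2. 441.176ms @ 1 + 441.176ms (1)
3. 882.353ms @ 2 + 441.176ms (1)
4. 1323.529ms @ 3 + 88.235ms (1/5)
5. 1411.765ms @ 16/5 + 88.235ms (1/5)
6. 1500.0ms @ 17/5 + 88.235ms (1/5)
7. 1588.235ms @ 18/5 + 88.235ms (1/5)
8. 1676.471ms @ 19/5 + 88.235ms (1/5)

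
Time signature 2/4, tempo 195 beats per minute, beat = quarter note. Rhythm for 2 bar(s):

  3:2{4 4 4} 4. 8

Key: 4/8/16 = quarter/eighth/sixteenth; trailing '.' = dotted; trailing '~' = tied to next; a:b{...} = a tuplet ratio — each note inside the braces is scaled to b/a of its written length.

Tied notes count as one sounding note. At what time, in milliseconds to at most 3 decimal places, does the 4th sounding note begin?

note 4 onset = 2b = 615.385ms

1. 0.0ms @ 0 + 205.128ms (2/3)
2. 205.128ms @ 2/3 + 205.128ms (2/3)
3. 410.256ms @ 4/3 + 205.128ms (2/3)
4. 615.385ms @ 2 + 461.538ms (3/2)
5. 1076.923ms @ 7/2 + 153.846ms (1/2)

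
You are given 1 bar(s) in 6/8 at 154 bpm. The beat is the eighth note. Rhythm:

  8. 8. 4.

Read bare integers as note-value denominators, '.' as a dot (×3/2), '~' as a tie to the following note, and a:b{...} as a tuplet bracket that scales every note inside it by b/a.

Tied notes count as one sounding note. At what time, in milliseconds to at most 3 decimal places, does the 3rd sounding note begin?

1. 0.0ms @ 0 + 584.416ms (3/2)
2. 584.416ms @ 3/2 + 584.416ms (3/2)
3. 1168.831ms @ 3 + 1168.831ms (3)

note 3 onset = 3b = 1168.831ms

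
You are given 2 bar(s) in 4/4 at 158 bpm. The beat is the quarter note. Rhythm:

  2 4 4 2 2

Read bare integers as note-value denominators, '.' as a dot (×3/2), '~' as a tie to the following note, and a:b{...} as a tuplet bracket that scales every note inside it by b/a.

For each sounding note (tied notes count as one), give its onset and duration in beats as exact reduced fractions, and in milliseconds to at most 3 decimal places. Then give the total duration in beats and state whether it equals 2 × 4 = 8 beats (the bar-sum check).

1) 0.0ms=0b +759.494ms=2b
2) 759.494ms=2b +379.747ms=1b
3) 1139.241ms=3b +379.747ms=1b
4) 1518.987ms=4b +759.494ms=2b
5) 2278.481ms=6b +759.494ms=2b
Σ=8b of 8 (158bpm 4/4) — PASS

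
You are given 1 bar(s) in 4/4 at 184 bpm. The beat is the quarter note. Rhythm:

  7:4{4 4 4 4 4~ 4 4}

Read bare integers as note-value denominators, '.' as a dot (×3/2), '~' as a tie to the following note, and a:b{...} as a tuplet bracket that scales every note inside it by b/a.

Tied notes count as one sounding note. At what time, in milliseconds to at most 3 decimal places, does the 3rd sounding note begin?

note 3 onset = 8/7b = 372.671ms

1. 0.0ms @ 0 + 186.335ms (4/7)
2. 186.335ms @ 4/7 + 186.335ms (4/7)
3. 372.671ms @ 8/7 + 186.335ms (4/7)
4. 559.006ms @ 12/7 + 186.335ms (4/7)
5. 745.342ms @ 16/7 + 372.671ms (8/7)
6. 1118.012ms @ 24/7 + 186.335ms (4/7)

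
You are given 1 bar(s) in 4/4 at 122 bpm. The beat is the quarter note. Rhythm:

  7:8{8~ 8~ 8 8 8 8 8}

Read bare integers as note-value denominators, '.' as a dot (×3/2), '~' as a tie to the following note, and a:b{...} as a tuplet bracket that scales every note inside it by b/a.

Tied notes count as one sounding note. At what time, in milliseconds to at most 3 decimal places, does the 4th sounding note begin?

1. 0.0ms @ 0 + 843.091ms (12/7)
2. 843.091ms @ 12/7 + 281.03ms (4/7)
3. 1124.122ms @ 16/7 + 281.03ms (4/7)
4. 1405.152ms @ 20/7 + 281.03ms (4/7)
5. 1686.183ms @ 24/7 + 281.03ms (4/7)

note 4 onset = 20/7b = 1405.152ms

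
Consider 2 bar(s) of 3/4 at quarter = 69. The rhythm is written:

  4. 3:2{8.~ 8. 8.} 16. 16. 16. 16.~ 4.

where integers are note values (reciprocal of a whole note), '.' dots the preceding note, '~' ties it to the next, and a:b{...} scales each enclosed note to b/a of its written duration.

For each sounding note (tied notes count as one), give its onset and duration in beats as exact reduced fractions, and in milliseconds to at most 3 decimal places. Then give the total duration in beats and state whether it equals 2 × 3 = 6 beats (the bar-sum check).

1) 0.0ms=0b +1304.348ms=3/2b
2) 1304.348ms=3/2b +869.565ms=1b
3) 2173.913ms=5/2b +434.783ms=1/2b
4) 2608.696ms=3b +326.087ms=3/8b
5) 2934.783ms=27/8b +326.087ms=3/8b
6) 3260.87ms=15/4b +326.087ms=3/8b
7) 3586.957ms=33/8b +1630.435ms=15/8b
Σ=6b of 6 (69bpm 3/4) — PASS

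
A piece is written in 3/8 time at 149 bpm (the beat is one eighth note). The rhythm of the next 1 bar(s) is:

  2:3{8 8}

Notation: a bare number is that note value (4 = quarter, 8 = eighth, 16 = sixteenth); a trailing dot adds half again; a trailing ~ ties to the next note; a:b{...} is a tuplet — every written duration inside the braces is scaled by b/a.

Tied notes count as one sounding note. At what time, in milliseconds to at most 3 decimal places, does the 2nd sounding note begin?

note 2 onset = 3/2b = 604.027ms

1. 0.0ms @ 0 + 604.027ms (3/2)
2. 604.027ms @ 3/2 + 604.027ms (3/2)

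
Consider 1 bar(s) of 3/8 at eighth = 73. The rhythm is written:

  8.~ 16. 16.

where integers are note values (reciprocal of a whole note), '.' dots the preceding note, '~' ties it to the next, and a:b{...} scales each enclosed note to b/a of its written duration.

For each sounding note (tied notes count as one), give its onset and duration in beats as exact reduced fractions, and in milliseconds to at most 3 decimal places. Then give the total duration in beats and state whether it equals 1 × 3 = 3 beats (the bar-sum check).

1) 0.0ms=0b +1849.315ms=9/4b
2) 1849.315ms=9/4b +616.438ms=3/4b
Σ=3b of 3 (73bpm 3/8) — PASS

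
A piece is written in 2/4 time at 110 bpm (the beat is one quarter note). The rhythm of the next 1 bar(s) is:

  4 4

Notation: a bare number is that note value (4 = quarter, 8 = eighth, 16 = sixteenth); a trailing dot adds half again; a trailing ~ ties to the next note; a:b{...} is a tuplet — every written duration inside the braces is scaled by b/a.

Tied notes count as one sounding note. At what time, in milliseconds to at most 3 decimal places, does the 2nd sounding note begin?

note 2 onset = 1b = 545.455ms

1. 0.0ms @ 0 + 545.455ms (1)
2. 545.455ms @ 1 + 545.455ms (1)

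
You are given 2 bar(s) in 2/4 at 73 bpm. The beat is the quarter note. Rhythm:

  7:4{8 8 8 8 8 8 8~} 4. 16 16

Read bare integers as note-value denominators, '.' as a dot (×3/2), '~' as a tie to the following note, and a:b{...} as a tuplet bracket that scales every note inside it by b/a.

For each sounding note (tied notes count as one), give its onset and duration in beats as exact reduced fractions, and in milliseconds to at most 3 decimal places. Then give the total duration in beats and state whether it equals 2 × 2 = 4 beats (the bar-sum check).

1) 0.0ms=0b +234.834ms=2/7b
2) 234.834ms=2/7b +234.834ms=2/7b
3) 469.667ms=4/7b +234.834ms=2/7b
4) 704.501ms=6/7b +234.834ms=2/7b
5) 939.335ms=8/7b +234.834ms=2/7b
6) 1174.168ms=10/7b +234.834ms=2/7b
7) 1409.002ms=12/7b +1467.71ms=25/14b
8) 2876.712ms=7/2b +205.479ms=1/4b
9) 3082.192ms=15/4b +205.479ms=1/4b
Σ=4b of 4 (73bpm 2/4) — PASS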